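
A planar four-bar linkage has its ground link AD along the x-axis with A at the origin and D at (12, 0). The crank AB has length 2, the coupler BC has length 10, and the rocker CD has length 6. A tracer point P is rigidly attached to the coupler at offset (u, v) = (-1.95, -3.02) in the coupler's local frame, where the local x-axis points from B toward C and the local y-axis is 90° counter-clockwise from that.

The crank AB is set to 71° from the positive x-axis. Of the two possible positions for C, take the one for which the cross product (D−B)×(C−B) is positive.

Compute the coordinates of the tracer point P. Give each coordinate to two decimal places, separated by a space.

A=(0,0), D=(12.00,0)
B = A + 2.00·(cos71°, sin71°) = (0.6511, 1.8910)
|BD| = 11.5053
circle(B,10.00) ∩ circle(D,6.00): a=8.5340, h=5.2126
  candidates: C₊=(9.9258,5.6301) cross=59.973; C₋=(8.2123,-4.6533) cross=-59.973
  mode + wants cross > 0 → take C=(9.9258,5.6301) (cross=59.973)
ex = (C−B)/|BC| = (0.9275,0.3739); ey = (-0.3739,0.9275)
P = B + -1.95·ex + -3.02·ey = (-0.0282,-1.6390)

-0.03 -1.64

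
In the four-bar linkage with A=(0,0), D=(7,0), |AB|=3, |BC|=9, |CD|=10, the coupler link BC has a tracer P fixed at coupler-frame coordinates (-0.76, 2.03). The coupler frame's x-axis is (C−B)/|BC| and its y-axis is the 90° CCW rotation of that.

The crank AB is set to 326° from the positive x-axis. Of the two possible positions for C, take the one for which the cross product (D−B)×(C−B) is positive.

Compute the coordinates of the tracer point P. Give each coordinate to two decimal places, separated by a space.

0.78 -3.02

A=(0,0), D=(7.00,0)
B = A + 3.00·(cos326°, sin326°) = (2.4871, -1.6776)
|BD| = 4.8146
circle(B,9.00) ∩ circle(D,10.00): a=0.4341, h=8.9895
  candidates: C₊=(-0.2382,6.8999) cross=43.281; C₋=(6.0263,-9.9525) cross=-43.281
  mode + wants cross > 0 → take C=(-0.2382,6.8999) (cross=43.281)
ex = (C−B)/|BC| = (-0.3028,0.9530); ey = (-0.9530,-0.3028)
P = B + -0.76·ex + 2.03·ey = (0.7826,-3.0166)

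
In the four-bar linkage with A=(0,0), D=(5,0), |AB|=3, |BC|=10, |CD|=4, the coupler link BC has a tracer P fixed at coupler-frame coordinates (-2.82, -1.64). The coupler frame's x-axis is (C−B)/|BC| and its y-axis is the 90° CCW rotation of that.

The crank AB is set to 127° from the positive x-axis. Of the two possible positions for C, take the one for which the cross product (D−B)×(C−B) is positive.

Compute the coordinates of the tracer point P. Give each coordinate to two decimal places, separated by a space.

A=(0,0), D=(5.00,0)
B = A + 3.00·(cos127°, sin127°) = (-1.8054, 2.3959)
|BD| = 7.2149
circle(B,10.00) ∩ circle(D,4.00): a=9.4287, h=3.3315
  candidates: C₊=(8.1945,2.4073) cross=24.036; C₋=(5.9819,-3.8776) cross=-24.036
  mode + wants cross > 0 → take C=(8.1945,2.4073) (cross=24.036)
ex = (C−B)/|BC| = (1.0000,0.0011); ey = (-0.0011,1.0000)
P = B + -2.82·ex + -1.64·ey = (-4.6236,0.7527)

-4.62 0.75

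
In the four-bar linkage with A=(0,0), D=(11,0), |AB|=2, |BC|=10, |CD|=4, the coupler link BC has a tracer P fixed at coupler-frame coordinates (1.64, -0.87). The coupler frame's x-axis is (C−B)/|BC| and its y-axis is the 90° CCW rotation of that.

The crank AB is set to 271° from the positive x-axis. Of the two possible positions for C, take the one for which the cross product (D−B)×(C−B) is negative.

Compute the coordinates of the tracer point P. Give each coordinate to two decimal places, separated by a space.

A=(0,0), D=(11.00,0)
B = A + 2.00·(cos271°, sin271°) = (0.0349, -1.9997)
|BD| = 11.1459
circle(B,10.00) ∩ circle(D,4.00): a=9.3412, h=3.5697
  candidates: C₊=(8.5841,3.1880) cross=39.788; C₋=(9.8649,-3.8356) cross=-39.788
  mode - wants cross < 0 → take C=(9.8649,-3.8356) (cross=-39.788)
ex = (C−B)/|BC| = (0.9830,-0.1836); ey = (0.1836,0.9830)
P = B + 1.64·ex + -0.87·ey = (1.4873,-3.1560)

1.49 -3.16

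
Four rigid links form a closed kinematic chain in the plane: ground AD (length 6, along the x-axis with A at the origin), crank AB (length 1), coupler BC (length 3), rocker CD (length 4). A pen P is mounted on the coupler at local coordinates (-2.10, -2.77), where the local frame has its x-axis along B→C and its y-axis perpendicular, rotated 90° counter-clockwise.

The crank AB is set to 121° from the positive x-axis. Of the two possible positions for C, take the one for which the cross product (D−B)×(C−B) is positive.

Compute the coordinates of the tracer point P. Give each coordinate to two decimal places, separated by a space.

-1.77 -2.38

A=(0,0), D=(6.00,0)
B = A + 1.00·(cos121°, sin121°) = (-0.5150, 0.8572)
|BD| = 6.5712
circle(B,3.00) ∩ circle(D,4.00): a=2.7530, h=1.1921
  candidates: C₊=(2.3699,1.6800) cross=7.834; C₋=(2.0589,-0.6839) cross=-7.834
  mode + wants cross > 0 → take C=(2.3699,1.6800) (cross=7.834)
ex = (C−B)/|BC| = (0.9616,0.2743); ey = (-0.2743,0.9616)
P = B + -2.10·ex + -2.77·ey = (-1.7747,-2.3826)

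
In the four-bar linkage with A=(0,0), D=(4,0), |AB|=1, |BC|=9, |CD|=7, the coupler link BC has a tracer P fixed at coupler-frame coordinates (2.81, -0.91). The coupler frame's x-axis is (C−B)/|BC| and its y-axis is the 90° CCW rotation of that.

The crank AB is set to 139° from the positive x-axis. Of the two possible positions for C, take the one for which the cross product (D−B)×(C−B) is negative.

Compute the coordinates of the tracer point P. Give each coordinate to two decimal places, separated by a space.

A=(0,0), D=(4.00,0)
B = A + 1.00·(cos139°, sin139°) = (-0.7547, 0.6561)
|BD| = 4.7998
circle(B,9.00) ∩ circle(D,7.00): a=5.7334, h=6.9375
  candidates: C₊=(5.8731,6.7447) cross=33.298; C₋=(3.9766,-7.0000) cross=-33.298
  mode - wants cross < 0 → take C=(3.9766,-7.0000) (cross=-33.298)
ex = (C−B)/|BC| = (0.5257,-0.8507); ey = (0.8507,0.5257)
P = B + 2.81·ex + -0.91·ey = (-0.0516,-2.2127)

-0.05 -2.21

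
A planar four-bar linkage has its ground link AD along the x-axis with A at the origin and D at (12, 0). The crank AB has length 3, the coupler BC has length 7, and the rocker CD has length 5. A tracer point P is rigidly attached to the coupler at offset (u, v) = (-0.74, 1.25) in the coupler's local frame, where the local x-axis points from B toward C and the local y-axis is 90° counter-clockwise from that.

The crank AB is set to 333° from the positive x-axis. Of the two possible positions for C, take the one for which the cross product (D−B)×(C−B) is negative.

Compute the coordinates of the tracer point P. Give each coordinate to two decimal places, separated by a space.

2.48 0.08

A=(0,0), D=(12.00,0)
B = A + 3.00·(cos333°, sin333°) = (2.6730, -1.3620)
|BD| = 9.4259
circle(B,7.00) ∩ circle(D,5.00): a=5.9860, h=3.6287
  candidates: C₊=(8.0719,3.0936) cross=34.204; C₋=(9.1206,-4.0876) cross=-34.204
  mode - wants cross < 0 → take C=(9.1206,-4.0876) (cross=-34.204)
ex = (C−B)/|BC| = (0.9211,-0.3894); ey = (0.3894,0.9211)
P = B + -0.74·ex + 1.25·ey = (2.4781,0.0775)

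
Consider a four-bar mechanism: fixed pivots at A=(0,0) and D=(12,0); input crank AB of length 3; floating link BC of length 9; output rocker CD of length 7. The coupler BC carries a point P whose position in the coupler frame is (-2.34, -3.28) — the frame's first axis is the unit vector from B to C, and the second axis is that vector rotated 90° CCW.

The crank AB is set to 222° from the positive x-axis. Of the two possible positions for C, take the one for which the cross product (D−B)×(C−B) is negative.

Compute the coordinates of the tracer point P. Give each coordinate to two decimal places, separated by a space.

A=(0,0), D=(12.00,0)
B = A + 3.00·(cos222°, sin222°) = (-2.2294, -2.0074)
|BD| = 14.3703
circle(B,9.00) ∩ circle(D,7.00): a=8.2986, h=3.4833
  candidates: C₊=(5.5012,2.6010) cross=50.057; C₋=(6.4744,-4.2974) cross=-50.057
  mode - wants cross < 0 → take C=(6.4744,-4.2974) (cross=-50.057)
ex = (C−B)/|BC| = (0.9671,-0.2544); ey = (0.2544,0.9671)
P = B + -2.34·ex + -3.28·ey = (-5.3270,-4.5840)

-5.33 -4.58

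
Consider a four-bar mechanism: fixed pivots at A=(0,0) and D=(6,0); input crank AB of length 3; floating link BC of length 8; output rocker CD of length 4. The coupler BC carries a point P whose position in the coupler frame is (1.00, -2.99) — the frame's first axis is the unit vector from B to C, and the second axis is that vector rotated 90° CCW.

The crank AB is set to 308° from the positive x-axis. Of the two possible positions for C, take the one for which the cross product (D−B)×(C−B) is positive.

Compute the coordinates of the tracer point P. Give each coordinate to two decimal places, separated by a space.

A=(0,0), D=(6.00,0)
B = A + 3.00·(cos308°, sin308°) = (1.8470, -2.3640)
|BD| = 4.7787
circle(B,8.00) ∩ circle(D,4.00): a=7.4116, h=3.0113
  candidates: C₊=(6.7985,3.9195) cross=14.390; C₋=(9.7778,-1.3145) cross=-14.390
  mode + wants cross > 0 → take C=(6.7985,3.9195) (cross=14.390)
ex = (C−B)/|BC| = (0.6189,0.7854); ey = (-0.7854,0.6189)
P = B + 1.00·ex + -2.99·ey = (4.8144,-3.4292)

4.81 -3.43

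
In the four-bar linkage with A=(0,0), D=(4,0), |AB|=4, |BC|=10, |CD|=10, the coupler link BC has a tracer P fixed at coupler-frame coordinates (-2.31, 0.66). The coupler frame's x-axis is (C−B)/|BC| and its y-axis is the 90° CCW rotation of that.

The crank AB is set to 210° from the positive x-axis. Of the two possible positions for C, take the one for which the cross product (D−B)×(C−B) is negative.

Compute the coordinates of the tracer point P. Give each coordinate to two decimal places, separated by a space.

A=(0,0), D=(4.00,0)
B = A + 4.00·(cos210°, sin210°) = (-3.4641, -2.0000)
|BD| = 7.7274
circle(B,10.00) ∩ circle(D,10.00): a=3.8637, h=9.2234
  candidates: C₊=(-2.1193,7.9092) cross=71.273; C₋=(2.6552,-9.9092) cross=-71.273
  mode - wants cross < 0 → take C=(2.6552,-9.9092) (cross=-71.273)
ex = (C−B)/|BC| = (0.6119,-0.7909); ey = (0.7909,0.6119)
P = B + -2.31·ex + 0.66·ey = (-4.3556,0.2309)

-4.36 0.23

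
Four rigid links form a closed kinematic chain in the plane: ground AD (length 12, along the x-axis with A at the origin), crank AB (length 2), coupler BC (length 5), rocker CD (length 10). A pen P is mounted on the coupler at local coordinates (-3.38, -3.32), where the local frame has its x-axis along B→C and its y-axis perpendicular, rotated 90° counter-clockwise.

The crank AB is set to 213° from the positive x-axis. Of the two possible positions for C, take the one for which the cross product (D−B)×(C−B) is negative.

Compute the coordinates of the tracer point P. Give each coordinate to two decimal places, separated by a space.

-6.26 -2.29

A=(0,0), D=(12.00,0)
B = A + 2.00·(cos213°, sin213°) = (-1.6773, -1.0893)
|BD| = 13.7206
circle(B,5.00) ∩ circle(D,10.00): a=4.1272, h=2.8224
  candidates: C₊=(2.2128,2.0519) cross=38.725; C₋=(2.6609,-3.5751) cross=-38.725
  mode - wants cross < 0 → take C=(2.6609,-3.5751) (cross=-38.725)
ex = (C−B)/|BC| = (0.8677,-0.4972); ey = (0.4972,0.8677)
P = B + -3.38·ex + -3.32·ey = (-6.2606,-2.2894)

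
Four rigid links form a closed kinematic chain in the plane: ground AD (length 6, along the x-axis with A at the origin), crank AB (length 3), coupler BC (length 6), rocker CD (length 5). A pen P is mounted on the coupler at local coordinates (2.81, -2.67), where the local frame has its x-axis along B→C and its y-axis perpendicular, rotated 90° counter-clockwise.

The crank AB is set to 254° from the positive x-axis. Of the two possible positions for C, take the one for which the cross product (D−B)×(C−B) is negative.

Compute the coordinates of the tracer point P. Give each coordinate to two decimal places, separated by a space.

0.95 -6.33

A=(0,0), D=(6.00,0)
B = A + 3.00·(cos254°, sin254°) = (-0.8269, -2.8838)
|BD| = 7.4110
circle(B,6.00) ∩ circle(D,5.00): a=4.4476, h=4.0272
  candidates: C₊=(1.7031,2.5567) cross=29.846; C₋=(4.8373,-4.8629) cross=-29.846
  mode - wants cross < 0 → take C=(4.8373,-4.8629) (cross=-29.846)
ex = (C−B)/|BC| = (0.9440,-0.3299); ey = (0.3299,0.9440)
P = B + 2.81·ex + -2.67·ey = (0.9451,-6.3312)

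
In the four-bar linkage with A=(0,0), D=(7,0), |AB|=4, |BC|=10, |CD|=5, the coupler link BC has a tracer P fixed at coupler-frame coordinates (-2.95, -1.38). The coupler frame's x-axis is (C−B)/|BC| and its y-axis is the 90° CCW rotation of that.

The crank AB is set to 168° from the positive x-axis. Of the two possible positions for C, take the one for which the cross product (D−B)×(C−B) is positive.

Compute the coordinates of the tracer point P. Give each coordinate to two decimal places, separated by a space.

-6.10 -1.58

A=(0,0), D=(7.00,0)
B = A + 4.00·(cos168°, sin168°) = (-3.9126, 0.8316)
|BD| = 10.9442
circle(B,10.00) ∩ circle(D,5.00): a=8.8986, h=4.5624
  candidates: C₊=(5.3070,4.7046) cross=49.932; C₋=(4.6136,-4.3937) cross=-49.932
  mode + wants cross > 0 → take C=(5.3070,4.7046) (cross=49.932)
ex = (C−B)/|BC| = (0.9220,0.3873); ey = (-0.3873,0.9220)
P = B + -2.95·ex + -1.38·ey = (-6.0979,-1.5832)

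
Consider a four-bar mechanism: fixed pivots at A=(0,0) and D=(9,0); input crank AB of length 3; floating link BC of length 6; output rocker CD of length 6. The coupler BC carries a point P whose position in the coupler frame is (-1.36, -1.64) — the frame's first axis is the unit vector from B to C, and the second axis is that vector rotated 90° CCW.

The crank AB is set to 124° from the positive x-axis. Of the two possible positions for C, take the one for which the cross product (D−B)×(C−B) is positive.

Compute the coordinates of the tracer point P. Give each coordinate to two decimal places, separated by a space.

A=(0,0), D=(9.00,0)
B = A + 3.00·(cos124°, sin124°) = (-1.6776, 2.4871)
|BD| = 10.9634
circle(B,6.00) ∩ circle(D,6.00): a=5.4817, h=2.4394
  candidates: C₊=(4.2146,3.6194) cross=26.745; C₋=(3.1078,-1.1323) cross=-26.745
  mode + wants cross > 0 → take C=(4.2146,3.6194) (cross=26.745)
ex = (C−B)/|BC| = (0.9820,0.1887); ey = (-0.1887,0.9820)
P = B + -1.36·ex + -1.64·ey = (-2.7036,0.6199)

-2.70 0.62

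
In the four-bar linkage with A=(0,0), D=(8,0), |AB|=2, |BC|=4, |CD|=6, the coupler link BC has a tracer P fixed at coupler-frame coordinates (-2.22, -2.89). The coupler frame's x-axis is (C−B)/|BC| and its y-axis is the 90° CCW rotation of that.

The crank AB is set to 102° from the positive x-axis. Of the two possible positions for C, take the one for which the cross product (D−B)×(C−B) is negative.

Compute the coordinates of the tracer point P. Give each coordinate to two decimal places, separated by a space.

A=(0,0), D=(8.00,0)
B = A + 2.00·(cos102°, sin102°) = (-0.4158, 1.9563)
|BD| = 8.6402
circle(B,4.00) ∩ circle(D,6.00): a=3.1627, h=2.4489
  candidates: C₊=(3.2192,3.6255) cross=21.159; C₋=(2.1103,-1.1451) cross=-21.159
  mode - wants cross < 0 → take C=(2.1103,-1.1451) (cross=-21.159)
ex = (C−B)/|BC| = (0.6315,-0.7754); ey = (0.7754,0.6315)
P = B + -2.22·ex + -2.89·ey = (-4.0586,1.8525)

-4.06 1.85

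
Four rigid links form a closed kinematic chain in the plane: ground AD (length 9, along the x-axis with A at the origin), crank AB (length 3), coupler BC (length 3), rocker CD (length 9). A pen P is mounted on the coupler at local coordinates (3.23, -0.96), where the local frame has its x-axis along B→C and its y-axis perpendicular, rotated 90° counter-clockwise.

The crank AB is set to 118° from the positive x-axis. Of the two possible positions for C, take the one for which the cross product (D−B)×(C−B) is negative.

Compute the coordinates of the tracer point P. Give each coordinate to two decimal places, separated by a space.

A=(0,0), D=(9.00,0)
B = A + 3.00·(cos118°, sin118°) = (-1.4084, 2.6488)
|BD| = 10.7402
circle(B,3.00) ∩ circle(D,9.00): a=2.0182, h=2.2197
  candidates: C₊=(1.0949,4.3022) cross=23.840; C₋=(0.0000,0.0000) cross=-23.840
  mode - wants cross < 0 → take C=(0.0000,0.0000) (cross=-23.840)
ex = (C−B)/|BC| = (0.4695,-0.8829); ey = (0.8829,0.4695)
P = B + 3.23·ex + -0.96·ey = (-0.7397,-0.6538)

-0.74 -0.65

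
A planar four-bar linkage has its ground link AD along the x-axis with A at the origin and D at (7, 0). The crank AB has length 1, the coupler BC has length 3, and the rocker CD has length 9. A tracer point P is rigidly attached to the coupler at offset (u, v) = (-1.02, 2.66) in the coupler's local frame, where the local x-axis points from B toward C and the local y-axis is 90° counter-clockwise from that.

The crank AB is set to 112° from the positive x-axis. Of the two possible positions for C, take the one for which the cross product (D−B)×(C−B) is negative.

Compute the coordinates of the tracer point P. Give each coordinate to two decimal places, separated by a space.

2.44 0.52

A=(0,0), D=(7.00,0)
B = A + 1.00·(cos112°, sin112°) = (-0.3746, 0.9272)
|BD| = 7.4327
circle(B,3.00) ∩ circle(D,9.00): a=-1.1272, h=2.7802
  candidates: C₊=(-1.1461,3.8263) cross=20.664; C₋=(-1.8398,-1.6907) cross=-20.664
  mode - wants cross < 0 → take C=(-1.8398,-1.6907) (cross=-20.664)
ex = (C−B)/|BC| = (-0.4884,-0.8726); ey = (0.8726,-0.4884)
P = B + -1.02·ex + 2.66·ey = (2.4447,0.5182)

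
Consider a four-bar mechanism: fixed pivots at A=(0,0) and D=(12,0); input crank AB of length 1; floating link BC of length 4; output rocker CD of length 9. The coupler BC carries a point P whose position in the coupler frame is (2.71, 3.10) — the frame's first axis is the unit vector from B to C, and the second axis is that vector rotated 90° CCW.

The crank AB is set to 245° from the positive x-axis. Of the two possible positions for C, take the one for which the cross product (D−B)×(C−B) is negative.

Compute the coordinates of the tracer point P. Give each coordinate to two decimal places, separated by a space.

3.22 1.01

A=(0,0), D=(12.00,0)
B = A + 1.00·(cos245°, sin245°) = (-0.4226, -0.9063)
|BD| = 12.4556
circle(B,4.00) ∩ circle(D,9.00): a=3.6186, h=1.7047
  candidates: C₊=(3.0623,1.0572) cross=21.233; C₋=(3.3104,-2.3432) cross=-21.233
  mode - wants cross < 0 → take C=(3.3104,-2.3432) (cross=-21.233)
ex = (C−B)/|BC| = (0.9333,-0.3592); ey = (0.3592,0.9333)
P = B + 2.71·ex + 3.10·ey = (3.2201,1.0133)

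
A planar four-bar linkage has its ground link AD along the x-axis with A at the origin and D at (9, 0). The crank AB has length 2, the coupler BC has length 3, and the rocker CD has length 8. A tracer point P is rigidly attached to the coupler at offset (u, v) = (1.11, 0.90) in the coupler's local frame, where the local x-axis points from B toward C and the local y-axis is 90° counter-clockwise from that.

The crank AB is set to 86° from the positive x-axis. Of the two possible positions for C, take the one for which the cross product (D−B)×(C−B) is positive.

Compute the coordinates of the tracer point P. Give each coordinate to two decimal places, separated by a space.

0.24 3.42

A=(0,0), D=(9.00,0)
B = A + 2.00·(cos86°, sin86°) = (0.1395, 1.9951)
|BD| = 9.0823
circle(B,3.00) ∩ circle(D,8.00): a=1.5133, h=2.5903
  candidates: C₊=(2.1849,4.1898) cross=23.526; C₋=(1.0468,-0.8644) cross=-23.526
  mode + wants cross > 0 → take C=(2.1849,4.1898) (cross=23.526)
ex = (C−B)/|BC| = (0.6818,0.7315); ey = (-0.7315,0.6818)
P = B + 1.11·ex + 0.90·ey = (0.2379,3.4208)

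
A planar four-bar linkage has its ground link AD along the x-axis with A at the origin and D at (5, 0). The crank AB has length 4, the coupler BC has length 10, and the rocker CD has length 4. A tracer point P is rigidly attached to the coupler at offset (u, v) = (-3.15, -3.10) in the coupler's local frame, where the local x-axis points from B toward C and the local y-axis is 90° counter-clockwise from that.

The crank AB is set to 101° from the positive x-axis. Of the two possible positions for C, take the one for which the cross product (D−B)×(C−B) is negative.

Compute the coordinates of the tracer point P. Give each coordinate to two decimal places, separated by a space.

A=(0,0), D=(5.00,0)
B = A + 4.00·(cos101°, sin101°) = (-0.7632, 3.9265)
|BD| = 6.9737
circle(B,10.00) ∩ circle(D,4.00): a=9.5095, h=3.0935
  candidates: C₊=(8.8374,1.1288) cross=21.573; C₋=(5.3539,-3.9843) cross=-21.573
  mode - wants cross < 0 → take C=(5.3539,-3.9843) (cross=-21.573)
ex = (C−B)/|BC| = (0.6117,-0.7911); ey = (0.7911,0.6117)
P = B + -3.15·ex + -3.10·ey = (-5.1425,4.5221)

-5.14 4.52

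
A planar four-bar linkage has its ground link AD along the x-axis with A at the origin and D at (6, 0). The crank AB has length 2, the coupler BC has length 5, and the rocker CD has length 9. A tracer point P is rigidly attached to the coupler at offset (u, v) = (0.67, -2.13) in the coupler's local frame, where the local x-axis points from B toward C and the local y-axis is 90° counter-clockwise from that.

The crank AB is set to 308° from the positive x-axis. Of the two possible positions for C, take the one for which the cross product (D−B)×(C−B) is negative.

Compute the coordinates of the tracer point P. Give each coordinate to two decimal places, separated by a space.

-1.00 -1.50

A=(0,0), D=(6.00,0)
B = A + 2.00·(cos308°, sin308°) = (1.2313, -1.5760)
|BD| = 5.0224
circle(B,5.00) ∩ circle(D,9.00): a=-3.0639, h=3.9513
  candidates: C₊=(-2.9177,1.2142) cross=19.845; C₋=(-0.4379,-6.2892) cross=-19.845
  mode - wants cross < 0 → take C=(-0.4379,-6.2892) (cross=-19.845)
ex = (C−B)/|BC| = (-0.3338,-0.9426); ey = (0.9426,-0.3338)
P = B + 0.67·ex + -2.13·ey = (-1.0002,-1.4965)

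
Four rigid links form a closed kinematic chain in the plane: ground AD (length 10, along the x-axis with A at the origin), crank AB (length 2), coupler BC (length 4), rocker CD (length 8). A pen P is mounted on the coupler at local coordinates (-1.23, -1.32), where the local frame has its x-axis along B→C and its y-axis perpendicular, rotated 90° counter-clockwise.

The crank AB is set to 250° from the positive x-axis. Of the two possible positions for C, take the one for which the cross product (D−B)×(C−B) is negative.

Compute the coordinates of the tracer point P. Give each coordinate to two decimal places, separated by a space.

A=(0,0), D=(10.00,0)
B = A + 2.00·(cos250°, sin250°) = (-0.6840, -1.8794)
|BD| = 10.8481
circle(B,4.00) ∩ circle(D,8.00): a=3.2117, h=2.3844
  candidates: C₊=(2.0660,1.0253) cross=25.866; C₋=(2.8921,-3.6713) cross=-25.866
  mode - wants cross < 0 → take C=(2.8921,-3.6713) (cross=-25.866)
ex = (C−B)/|BC| = (0.8940,-0.4480); ey = (0.4480,0.8940)
P = B + -1.23·ex + -1.32·ey = (-2.3750,-2.5085)

-2.38 -2.51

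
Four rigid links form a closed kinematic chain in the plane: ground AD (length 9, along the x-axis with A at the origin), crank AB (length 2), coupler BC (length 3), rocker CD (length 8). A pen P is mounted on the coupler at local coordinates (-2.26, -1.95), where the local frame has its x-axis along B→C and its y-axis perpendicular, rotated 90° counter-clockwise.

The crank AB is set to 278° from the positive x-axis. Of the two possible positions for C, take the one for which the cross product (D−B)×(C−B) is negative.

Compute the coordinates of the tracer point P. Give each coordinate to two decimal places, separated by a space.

A=(0,0), D=(9.00,0)
B = A + 2.00·(cos278°, sin278°) = (0.2783, -1.9805)
|BD| = 8.9437
circle(B,3.00) ∩ circle(D,8.00): a=1.3971, h=2.6548
  candidates: C₊=(1.0528,0.9178) cross=23.744; C₋=(2.2286,-4.2601) cross=-23.744
  mode - wants cross < 0 → take C=(2.2286,-4.2601) (cross=-23.744)
ex = (C−B)/|BC| = (0.6501,-0.7599); ey = (0.7599,0.6501)
P = B + -2.26·ex + -1.95·ey = (-2.6726,-1.5309)

-2.67 -1.53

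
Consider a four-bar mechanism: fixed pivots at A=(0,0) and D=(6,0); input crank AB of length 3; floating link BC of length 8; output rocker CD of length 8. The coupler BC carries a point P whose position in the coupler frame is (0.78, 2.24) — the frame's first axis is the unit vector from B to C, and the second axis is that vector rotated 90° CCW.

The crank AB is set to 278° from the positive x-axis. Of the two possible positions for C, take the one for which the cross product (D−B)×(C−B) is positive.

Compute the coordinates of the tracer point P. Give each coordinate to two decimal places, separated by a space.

A=(0,0), D=(6.00,0)
B = A + 3.00·(cos278°, sin278°) = (0.4175, -2.9708)
|BD| = 6.3237
circle(B,8.00) ∩ circle(D,8.00): a=3.1619, h=7.3486
  candidates: C₊=(-0.2435,5.0018) cross=46.471; C₋=(6.6610,-7.9726) cross=-46.471
  mode + wants cross > 0 → take C=(-0.2435,5.0018) (cross=46.471)
ex = (C−B)/|BC| = (-0.0826,0.9966); ey = (-0.9966,-0.0826)
P = B + 0.78·ex + 2.24·ey = (-1.8793,-2.3786)

-1.88 -2.38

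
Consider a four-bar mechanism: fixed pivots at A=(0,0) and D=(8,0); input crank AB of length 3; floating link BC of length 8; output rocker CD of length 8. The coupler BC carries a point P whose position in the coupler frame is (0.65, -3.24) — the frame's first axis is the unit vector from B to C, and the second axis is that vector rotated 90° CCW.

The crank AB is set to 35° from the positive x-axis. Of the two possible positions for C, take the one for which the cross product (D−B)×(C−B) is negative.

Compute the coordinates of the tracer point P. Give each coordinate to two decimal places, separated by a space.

A=(0,0), D=(8.00,0)
B = A + 3.00·(cos35°, sin35°) = (2.4575, 1.7207)
|BD| = 5.8035
circle(B,8.00) ∩ circle(D,8.00): a=2.9018, h=7.4552
  candidates: C₊=(7.4392,7.9803) cross=43.266; C₋=(3.0183,-6.2596) cross=-43.266
  mode - wants cross < 0 → take C=(3.0183,-6.2596) (cross=-43.266)
ex = (C−B)/|BC| = (0.0701,-0.9975); ey = (0.9975,0.0701)
P = B + 0.65·ex + -3.24·ey = (-0.7290,0.8452)

-0.73 0.85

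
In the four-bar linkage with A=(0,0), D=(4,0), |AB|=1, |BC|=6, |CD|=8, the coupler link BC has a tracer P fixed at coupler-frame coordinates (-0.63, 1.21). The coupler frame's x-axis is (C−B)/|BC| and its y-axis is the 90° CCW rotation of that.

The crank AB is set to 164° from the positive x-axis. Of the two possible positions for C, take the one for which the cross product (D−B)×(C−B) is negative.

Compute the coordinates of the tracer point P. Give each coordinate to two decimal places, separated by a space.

0.31 0.77

A=(0,0), D=(4.00,0)
B = A + 1.00·(cos164°, sin164°) = (-0.9613, 0.2756)
|BD| = 4.9689
circle(B,6.00) ∩ circle(D,8.00): a=-0.3331, h=5.9907
  candidates: C₊=(-0.9615,6.2756) cross=29.768; C₋=(-1.6261,-5.6874) cross=-29.768
  mode - wants cross < 0 → take C=(-1.6261,-5.6874) (cross=-29.768)
ex = (C−B)/|BC| = (-0.1108,-0.9938); ey = (0.9938,-0.1108)
P = B + -0.63·ex + 1.21·ey = (0.3111,0.7677)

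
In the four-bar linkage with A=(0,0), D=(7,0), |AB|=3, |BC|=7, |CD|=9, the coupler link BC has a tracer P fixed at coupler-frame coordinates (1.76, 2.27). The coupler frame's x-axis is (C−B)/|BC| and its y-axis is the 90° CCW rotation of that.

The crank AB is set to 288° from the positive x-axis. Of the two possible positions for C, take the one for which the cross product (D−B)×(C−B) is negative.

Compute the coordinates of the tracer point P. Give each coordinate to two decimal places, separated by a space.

3.79 -3.09

A=(0,0), D=(7.00,0)
B = A + 3.00·(cos288°, sin288°) = (0.9271, -2.8532)
|BD| = 6.7098
circle(B,7.00) ∩ circle(D,9.00): a=0.9703, h=6.9324
  candidates: C₊=(-1.1426,3.8339) cross=46.515; C₋=(4.7531,-8.7150) cross=-46.515
  mode - wants cross < 0 → take C=(4.7531,-8.7150) (cross=-46.515)
ex = (C−B)/|BC| = (0.5466,-0.8374); ey = (0.8374,0.5466)
P = B + 1.76·ex + 2.27·ey = (3.7899,-3.0863)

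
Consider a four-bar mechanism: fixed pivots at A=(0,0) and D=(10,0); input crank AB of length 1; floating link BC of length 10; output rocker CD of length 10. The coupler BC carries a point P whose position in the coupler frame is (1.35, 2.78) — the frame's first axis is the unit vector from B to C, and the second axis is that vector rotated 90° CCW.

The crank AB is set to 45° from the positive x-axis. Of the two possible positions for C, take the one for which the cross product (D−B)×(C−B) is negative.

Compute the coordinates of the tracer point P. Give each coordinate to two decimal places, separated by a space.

3.79 0.57

A=(0,0), D=(10.00,0)
B = A + 1.00·(cos45°, sin45°) = (0.7071, 0.7071)
|BD| = 9.3198
circle(B,10.00) ∩ circle(D,10.00): a=4.6599, h=8.8479
  candidates: C₊=(6.0249,9.1760) cross=82.460; C₋=(4.6822,-8.4689) cross=-82.460
  mode - wants cross < 0 → take C=(4.6822,-8.4689) (cross=-82.460)
ex = (C−B)/|BC| = (0.3975,-0.9176); ey = (0.9176,0.3975)
P = B + 1.35·ex + 2.78·ey = (3.7947,0.5734)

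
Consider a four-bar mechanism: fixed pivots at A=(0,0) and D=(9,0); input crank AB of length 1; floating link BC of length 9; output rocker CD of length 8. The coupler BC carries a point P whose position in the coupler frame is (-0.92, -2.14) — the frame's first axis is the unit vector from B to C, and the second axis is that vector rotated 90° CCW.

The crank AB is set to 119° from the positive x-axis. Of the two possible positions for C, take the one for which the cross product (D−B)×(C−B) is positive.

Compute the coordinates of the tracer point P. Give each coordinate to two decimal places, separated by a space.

0.41 -1.28

A=(0,0), D=(9.00,0)
B = A + 1.00·(cos119°, sin119°) = (-0.4848, 0.8746)
|BD| = 9.5250
circle(B,9.00) ∩ circle(D,8.00): a=5.6549, h=7.0016
  candidates: C₊=(5.7891,7.3274) cross=66.690; C₋=(4.5033,-6.6166) cross=-66.690
  mode + wants cross > 0 → take C=(5.7891,7.3274) (cross=66.690)
ex = (C−B)/|BC| = (0.6971,0.7170); ey = (-0.7170,0.6971)
P = B + -0.92·ex + -2.14·ey = (0.4082,-1.2768)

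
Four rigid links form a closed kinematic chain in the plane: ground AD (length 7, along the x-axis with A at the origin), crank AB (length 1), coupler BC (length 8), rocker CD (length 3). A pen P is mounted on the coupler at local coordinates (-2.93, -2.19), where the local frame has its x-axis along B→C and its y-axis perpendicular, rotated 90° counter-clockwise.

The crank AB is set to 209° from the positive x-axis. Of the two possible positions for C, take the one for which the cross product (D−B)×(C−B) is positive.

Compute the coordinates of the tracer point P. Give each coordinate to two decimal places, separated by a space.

-2.59 -3.72

A=(0,0), D=(7.00,0)
B = A + 1.00·(cos209°, sin209°) = (-0.8746, -0.4848)
|BD| = 7.8895
circle(B,8.00) ∩ circle(D,3.00): a=7.4304, h=2.9647
  candidates: C₊=(6.3596,2.9308) cross=23.390; C₋=(6.7239,-2.9873) cross=-23.390
  mode + wants cross > 0 → take C=(6.3596,2.9308) (cross=23.390)
ex = (C−B)/|BC| = (0.9043,0.4270); ey = (-0.4270,0.9043)
P = B + -2.93·ex + -2.19·ey = (-2.5891,-3.7161)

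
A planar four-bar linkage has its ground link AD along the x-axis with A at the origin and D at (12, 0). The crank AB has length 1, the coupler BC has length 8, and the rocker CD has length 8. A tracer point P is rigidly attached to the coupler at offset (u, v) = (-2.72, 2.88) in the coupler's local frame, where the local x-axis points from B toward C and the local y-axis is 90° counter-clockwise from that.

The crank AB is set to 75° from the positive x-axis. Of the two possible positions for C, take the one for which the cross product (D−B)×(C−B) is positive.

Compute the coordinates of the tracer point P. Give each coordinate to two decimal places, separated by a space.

-3.66 1.57

A=(0,0), D=(12.00,0)
B = A + 1.00·(cos75°, sin75°) = (0.2588, 0.9659)
|BD| = 11.7808
circle(B,8.00) ∩ circle(D,8.00): a=5.8904, h=5.4132
  candidates: C₊=(6.5732,5.8780) cross=63.772; C₋=(5.6856,-4.9120) cross=-63.772
  mode + wants cross > 0 → take C=(6.5732,5.8780) (cross=63.772)
ex = (C−B)/|BC| = (0.7893,0.6140); ey = (-0.6140,0.7893)
P = B + -2.72·ex + 2.88·ey = (-3.6564,1.5690)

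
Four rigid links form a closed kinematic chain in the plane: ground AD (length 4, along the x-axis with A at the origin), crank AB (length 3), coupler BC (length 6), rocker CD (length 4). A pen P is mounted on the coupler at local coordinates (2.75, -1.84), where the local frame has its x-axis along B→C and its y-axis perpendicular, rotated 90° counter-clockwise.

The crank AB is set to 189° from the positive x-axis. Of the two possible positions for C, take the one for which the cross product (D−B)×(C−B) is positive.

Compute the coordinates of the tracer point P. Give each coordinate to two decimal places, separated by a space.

0.33 -0.18

A=(0,0), D=(4.00,0)
B = A + 3.00·(cos189°, sin189°) = (-2.9631, -0.4693)
|BD| = 6.9789
circle(B,6.00) ∩ circle(D,4.00): a=4.9223, h=3.4308
  candidates: C₊=(1.7174,3.2848) cross=23.943; C₋=(2.1788,-3.5614) cross=-23.943
  mode + wants cross > 0 → take C=(1.7174,3.2848) (cross=23.943)
ex = (C−B)/|BC| = (0.7801,0.6257); ey = (-0.6257,0.7801)
P = B + 2.75·ex + -1.84·ey = (0.3334,-0.1840)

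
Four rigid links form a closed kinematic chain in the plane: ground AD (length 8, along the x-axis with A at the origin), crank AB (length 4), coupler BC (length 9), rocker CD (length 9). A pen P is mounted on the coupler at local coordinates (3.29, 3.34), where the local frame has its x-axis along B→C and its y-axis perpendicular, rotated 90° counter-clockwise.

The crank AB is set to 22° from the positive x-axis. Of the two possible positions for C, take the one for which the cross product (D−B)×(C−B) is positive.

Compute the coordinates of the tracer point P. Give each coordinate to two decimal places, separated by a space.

2.77 6.09

A=(0,0), D=(8.00,0)
B = A + 4.00·(cos22°, sin22°) = (3.7087, 1.4984)
|BD| = 4.5454
circle(B,9.00) ∩ circle(D,9.00): a=2.2727, h=8.7083
  candidates: C₊=(8.7252,8.9707) cross=39.582; C₋=(2.9836,-7.4723) cross=-39.582
  mode + wants cross > 0 → take C=(8.7252,8.9707) (cross=39.582)
ex = (C−B)/|BC| = (0.5574,0.8303); ey = (-0.8303,0.5574)
P = B + 3.29·ex + 3.34·ey = (2.7695,6.0916)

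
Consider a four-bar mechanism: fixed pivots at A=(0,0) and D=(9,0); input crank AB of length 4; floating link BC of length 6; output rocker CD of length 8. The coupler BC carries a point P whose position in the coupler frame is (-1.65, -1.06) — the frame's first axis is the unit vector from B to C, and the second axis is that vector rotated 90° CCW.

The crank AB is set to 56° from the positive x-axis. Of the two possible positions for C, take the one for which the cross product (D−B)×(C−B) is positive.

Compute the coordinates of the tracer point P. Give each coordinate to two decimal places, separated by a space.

A=(0,0), D=(9.00,0)
B = A + 4.00·(cos56°, sin56°) = (2.2368, 3.3162)
|BD| = 7.5325
circle(B,6.00) ∩ circle(D,8.00): a=1.9076, h=5.6887
  candidates: C₊=(6.4540,7.5841) cross=42.850; C₋=(1.4452,-2.6314) cross=-42.850
  mode + wants cross > 0 → take C=(6.4540,7.5841) (cross=42.850)
ex = (C−B)/|BC| = (0.7029,0.7113); ey = (-0.7113,0.7029)
P = B + -1.65·ex + -1.06·ey = (1.8310,1.3974)

1.83 1.40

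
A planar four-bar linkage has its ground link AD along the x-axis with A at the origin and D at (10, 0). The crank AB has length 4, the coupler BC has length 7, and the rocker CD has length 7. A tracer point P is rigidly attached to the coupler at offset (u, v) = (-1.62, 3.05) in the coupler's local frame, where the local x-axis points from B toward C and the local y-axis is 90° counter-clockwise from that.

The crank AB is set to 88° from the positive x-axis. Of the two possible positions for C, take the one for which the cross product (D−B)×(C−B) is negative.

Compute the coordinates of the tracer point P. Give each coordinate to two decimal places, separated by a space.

2.10 6.84

A=(0,0), D=(10.00,0)
B = A + 4.00·(cos88°, sin88°) = (0.1396, 3.9976)
|BD| = 10.6399
circle(B,7.00) ∩ circle(D,7.00): a=5.3200, h=4.5495
  candidates: C₊=(6.7791,6.2150) cross=48.406; C₋=(3.3605,-2.2174) cross=-48.406
  mode - wants cross < 0 → take C=(3.3605,-2.2174) (cross=-48.406)
ex = (C−B)/|BC| = (0.4601,-0.8879); ey = (0.8879,0.4601)
P = B + -1.62·ex + 3.05·ey = (2.1021,6.8393)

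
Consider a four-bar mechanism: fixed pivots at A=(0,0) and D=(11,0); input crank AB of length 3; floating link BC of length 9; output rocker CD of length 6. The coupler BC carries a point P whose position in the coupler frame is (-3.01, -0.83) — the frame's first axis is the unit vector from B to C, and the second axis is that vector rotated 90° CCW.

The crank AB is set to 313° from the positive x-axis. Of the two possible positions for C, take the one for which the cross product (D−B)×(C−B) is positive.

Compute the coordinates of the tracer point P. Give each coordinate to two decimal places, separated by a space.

A=(0,0), D=(11.00,0)
B = A + 3.00·(cos313°, sin313°) = (2.0460, -2.1941)
|BD| = 9.2189
circle(B,9.00) ∩ circle(D,6.00): a=7.0501, h=5.5943
  candidates: C₊=(7.5621,4.9174) cross=51.573; C₋=(10.2249,-5.9497) cross=-51.573
  mode + wants cross > 0 → take C=(7.5621,4.9174) (cross=51.573)
ex = (C−B)/|BC| = (0.6129,0.7902); ey = (-0.7902,0.6129)
P = B + -3.01·ex + -0.83·ey = (0.8570,-5.0812)

0.86 -5.08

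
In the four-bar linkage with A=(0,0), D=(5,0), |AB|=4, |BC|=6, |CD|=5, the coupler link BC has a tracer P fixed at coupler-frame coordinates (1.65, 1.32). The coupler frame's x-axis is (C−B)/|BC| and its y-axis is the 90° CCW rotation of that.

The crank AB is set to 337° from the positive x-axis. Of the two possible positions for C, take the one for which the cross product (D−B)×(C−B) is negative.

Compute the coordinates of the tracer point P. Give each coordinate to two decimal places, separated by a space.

A=(0,0), D=(5.00,0)
B = A + 4.00·(cos337°, sin337°) = (3.6820, -1.5629)
|BD| = 2.0445
circle(B,6.00) ∩ circle(D,5.00): a=3.7124, h=4.7136
  candidates: C₊=(2.4719,4.3138) cross=9.637; C₋=(9.6787,-1.7635) cross=-9.637
  mode - wants cross < 0 → take C=(9.6787,-1.7635) (cross=-9.637)
ex = (C−B)/|BC| = (0.9994,-0.0334); ey = (0.0334,0.9994)
P = B + 1.65·ex + 1.32·ey = (5.3752,-0.2988)

5.38 -0.30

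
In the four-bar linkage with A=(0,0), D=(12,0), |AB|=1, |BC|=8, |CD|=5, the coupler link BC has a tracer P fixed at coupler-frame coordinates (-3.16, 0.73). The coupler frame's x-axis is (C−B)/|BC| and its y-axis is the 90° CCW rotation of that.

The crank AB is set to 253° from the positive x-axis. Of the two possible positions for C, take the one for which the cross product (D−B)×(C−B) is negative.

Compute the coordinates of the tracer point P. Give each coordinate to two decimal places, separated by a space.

-3.28 0.31

A=(0,0), D=(12.00,0)
B = A + 1.00·(cos253°, sin253°) = (-0.2924, -0.9563)
|BD| = 12.3295
circle(B,8.00) ∩ circle(D,5.00): a=7.7463, h=1.9986
  candidates: C₊=(7.2756,1.6371) cross=24.642; C₋=(7.5856,-2.3481) cross=-24.642
  mode - wants cross < 0 → take C=(7.5856,-2.3481) (cross=-24.642)
ex = (C−B)/|BC| = (0.9848,-0.1740); ey = (0.1740,0.9848)
P = B + -3.16·ex + 0.73·ey = (-3.2772,0.3123)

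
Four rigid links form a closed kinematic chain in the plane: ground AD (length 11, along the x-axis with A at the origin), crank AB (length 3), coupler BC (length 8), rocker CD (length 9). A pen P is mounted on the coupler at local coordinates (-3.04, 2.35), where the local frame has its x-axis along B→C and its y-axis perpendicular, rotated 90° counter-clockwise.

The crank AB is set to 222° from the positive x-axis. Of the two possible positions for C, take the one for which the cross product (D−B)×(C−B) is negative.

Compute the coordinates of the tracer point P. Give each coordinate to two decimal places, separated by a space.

-3.55 1.60

A=(0,0), D=(11.00,0)
B = A + 3.00·(cos222°, sin222°) = (-2.2294, -2.0074)
|BD| = 13.3809
circle(B,8.00) ∩ circle(D,9.00): a=6.0552, h=5.2282
  candidates: C₊=(2.9729,4.0701) cross=69.958; C₋=(4.5416,-6.2681) cross=-69.958
  mode - wants cross < 0 → take C=(4.5416,-6.2681) (cross=-69.958)
ex = (C−B)/|BC| = (0.8464,-0.5326); ey = (0.5326,0.8464)
P = B + -3.04·ex + 2.35·ey = (-3.5508,1.6007)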